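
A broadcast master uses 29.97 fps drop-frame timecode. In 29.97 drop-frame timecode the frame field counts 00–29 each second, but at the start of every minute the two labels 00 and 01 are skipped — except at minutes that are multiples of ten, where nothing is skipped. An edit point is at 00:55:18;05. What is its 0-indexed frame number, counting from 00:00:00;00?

As if non-drop at 30 labels/s: (0 × 3600 + 55 × 60 + 18) × 30 + 5 = 99545.
Minute boundaries passed: 55; those not divisible by 10: 55 − 5 = 50; dropped labels = 2 × 50 = 100.
Actual frame index = 99545 − 100 = 99445.

99445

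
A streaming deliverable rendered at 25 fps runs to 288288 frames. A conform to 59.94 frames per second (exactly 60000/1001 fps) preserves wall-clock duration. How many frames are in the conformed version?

691200 frames

Target frames = source frames × (target rate / source rate) = 288288 × (60000/1001)/(25) = 288288 × 2400/1001 = 691200.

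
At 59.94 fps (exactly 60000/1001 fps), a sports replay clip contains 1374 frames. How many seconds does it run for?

Running time = 1374 / (60000/1001) = 22.9229 s.

22.9229 seconds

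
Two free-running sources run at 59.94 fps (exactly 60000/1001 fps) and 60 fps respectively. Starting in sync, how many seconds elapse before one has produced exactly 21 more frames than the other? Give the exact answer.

350.35 seconds

The gap grows by |60 − 60000/1001| = 60/1001 frames per second.
Time for a 21-frame gap: 21 ÷ (60/1001) = 350.35 s.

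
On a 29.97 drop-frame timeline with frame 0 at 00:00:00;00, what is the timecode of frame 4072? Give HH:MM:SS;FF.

Ten DF minutes hold 17982 frames, so frame 4072 lies in block 0 (frames 0–17981) with 4072 frames into that block.
The block's first minute is 1800 frames and the rest 1798 each; 4072 frames reaches minute 2, so 0 × 18 + 2 × 2 = 4 labels have been skipped so far.
Adding those back, label number 4072 + 4 = 4076 at 30 labels/s is 135 s + 26 f = 0 h 2 min 15 s frame 26, i.e. 00:02:15;26.

00:02:15;26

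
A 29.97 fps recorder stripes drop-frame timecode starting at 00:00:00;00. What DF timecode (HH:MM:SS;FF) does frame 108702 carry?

Each 10-minute DF block holds 10 × 60 × 30 − 9 × 2 = 17982 frames. 108702 ÷ 17982 → 6 full blocks, remainder 810.
Within the partial block the first minute is 1800 frames and each further minute 1798, so 0 further minute boundaries passed. Total skipped labels = 18 × 6 + 2 × 0 = 108.
Non-drop label index = 108702 + 108 = 108810; at 30 labels/s that is 01:00:27:00, i.e. DF 01:00:27;00.

01:00:27;00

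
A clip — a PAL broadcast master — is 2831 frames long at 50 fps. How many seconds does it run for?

Running time = 2831 / (50) = 56.62 s.

56.62 seconds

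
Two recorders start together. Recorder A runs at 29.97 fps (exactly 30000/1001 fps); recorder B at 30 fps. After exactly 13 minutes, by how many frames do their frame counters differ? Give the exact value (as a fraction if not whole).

1800/77 frames

13 min = 780 s.
A emits 30000/1001 × 780 = 1800000/77 frames; B emits 30 × 780 = 23400.
Difference = 1800/77 frames (≈ 23.3766); B is ahead of A.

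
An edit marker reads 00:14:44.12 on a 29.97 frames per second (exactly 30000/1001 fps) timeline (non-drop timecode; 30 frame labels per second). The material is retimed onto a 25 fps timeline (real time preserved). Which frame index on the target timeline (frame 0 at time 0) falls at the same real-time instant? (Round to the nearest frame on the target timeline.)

frame 22132

Source frame index: (0×3600 + 14×60 + 44) × 30 + 12 = 26532.
Real time: 26532 / (30000/1001) = 2213211/2500 s.
Target frame: (2213211/2500) × (25) = 2213211/100 ≈ 22132.110 → 22132.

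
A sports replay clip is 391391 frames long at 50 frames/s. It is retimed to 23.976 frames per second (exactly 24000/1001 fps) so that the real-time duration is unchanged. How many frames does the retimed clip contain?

Target frames = source frames × (target rate / source rate) = 391391 × (24000/1001)/(50) = 391391 × 480/1001 = 187680.

187680 frames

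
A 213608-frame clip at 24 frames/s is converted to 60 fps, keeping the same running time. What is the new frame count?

Target frames = source frames × (target rate / source rate) = 213608 × (60)/(24) = 213608 × 5/2 = 534020.

534020 frames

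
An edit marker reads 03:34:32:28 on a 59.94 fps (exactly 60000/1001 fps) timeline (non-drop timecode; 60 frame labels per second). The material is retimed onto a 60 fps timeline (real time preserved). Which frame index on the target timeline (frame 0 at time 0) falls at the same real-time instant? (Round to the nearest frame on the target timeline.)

frame 773120

Source frame index: (3×3600 + 34×60 + 32) × 60 + 28 = 772348.
Real time: 772348 / (60000/1001) = 193280087/15000 s.
Target frame: (193280087/15000) × (60) = 193280087/250 ≈ 773120.348 → 773120.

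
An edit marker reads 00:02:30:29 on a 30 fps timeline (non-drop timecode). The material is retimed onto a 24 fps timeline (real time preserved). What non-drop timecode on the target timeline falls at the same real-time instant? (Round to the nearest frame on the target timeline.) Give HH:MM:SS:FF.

00:02:30:23

Source frame index: (0×3600 + 2×60 + 30) × 30 + 29 = 4529.
Real time: 4529 / (30) = 4529/30 s.
Target frame: (4529/30) × (24) = 18116/5 ≈ 3623.200 → 3623.
At 24 labels/s: frame 3623 → 00:02:30:23.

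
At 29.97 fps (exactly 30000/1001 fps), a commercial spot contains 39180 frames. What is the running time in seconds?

1307.306 seconds

Running time = 39180 / (30000/1001) = 1307.306 s.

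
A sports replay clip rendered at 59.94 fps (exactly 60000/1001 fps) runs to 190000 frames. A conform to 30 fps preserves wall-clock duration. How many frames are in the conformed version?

Target frames = source frames × (target rate / source rate) = 190000 × (30)/(60000/1001) = 190000 × 1001/2000 = 95095.

95095 frames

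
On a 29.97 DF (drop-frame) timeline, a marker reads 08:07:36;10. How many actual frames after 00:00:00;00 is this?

Complete 10-minute blocks: 48, each 17982 frames → 863136.
Remaining 7 whole minutes in the current block: 1800 + 6 × 1798 = 12588 frames.
Within the current minute: 36 × 30 + 10 − 2 = 1088 (labels ;00/;01 skipped at this minute). Total = 863136 + 12588 + 1088 = 876812.

876812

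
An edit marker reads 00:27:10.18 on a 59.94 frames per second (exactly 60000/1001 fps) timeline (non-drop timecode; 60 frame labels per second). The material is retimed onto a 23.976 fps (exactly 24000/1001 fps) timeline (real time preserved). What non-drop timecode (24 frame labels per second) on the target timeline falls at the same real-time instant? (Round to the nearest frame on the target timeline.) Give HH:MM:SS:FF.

00:27:10:07

Source frame index: (0×3600 + 27×60 + 10) × 60 + 18 = 97818.
Real time: 97818 / (60000/1001) = 16319303/10000 s.
Target frame: (16319303/10000) × (24000/1001) = 195636/5 ≈ 39127.200 → 39127.
At 24 labels/s: frame 39127 → 00:27:10:07.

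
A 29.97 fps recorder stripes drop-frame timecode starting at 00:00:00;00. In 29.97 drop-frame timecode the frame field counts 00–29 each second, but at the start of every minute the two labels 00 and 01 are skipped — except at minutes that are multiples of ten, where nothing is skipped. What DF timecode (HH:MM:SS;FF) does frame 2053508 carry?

Each 10-minute DF block holds 10 × 60 × 30 − 9 × 2 = 17982 frames. 2053508 ÷ 17982 → 114 full blocks, remainder 3560.
Within the partial block the first minute is 1800 frames and each further minute 1798, so 1 further minute boundary passed. Total skipped labels = 18 × 114 + 2 × 1 = 2054.
Non-drop label index = 2053508 + 2054 = 2055562; at 30 labels/s that is 19:01:58:22, i.e. DF 19:01:58;22.

19:01:58;22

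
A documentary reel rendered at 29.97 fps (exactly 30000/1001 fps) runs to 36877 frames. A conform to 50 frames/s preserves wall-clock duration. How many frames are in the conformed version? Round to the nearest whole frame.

Frames at target rate = 36877 × (50) / (30000/1001) = 36913877/600 ≈ 61523.128.
Nearest whole frame: 61523.

61523 frames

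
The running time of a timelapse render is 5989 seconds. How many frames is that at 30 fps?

Frames = 5989 × 30 = 179670.

179670 frames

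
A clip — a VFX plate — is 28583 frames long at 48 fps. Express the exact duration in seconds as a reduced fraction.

28583/48 seconds

Running time = 28583 ÷ (48) = 28583 × 1/48 = 28583/48 s.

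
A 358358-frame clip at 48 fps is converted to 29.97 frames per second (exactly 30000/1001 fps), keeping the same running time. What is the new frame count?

223750 frames

Target frames = source frames × (target rate / source rate) = 358358 × (30000/1001)/(48) = 358358 × 625/1001 = 223750.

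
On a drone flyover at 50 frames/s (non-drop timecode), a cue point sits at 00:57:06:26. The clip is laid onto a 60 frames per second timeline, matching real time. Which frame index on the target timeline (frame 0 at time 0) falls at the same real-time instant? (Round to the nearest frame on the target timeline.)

Source frame index: (0×3600 + 57×60 + 6) × 50 + 26 = 171326.
Real time: 171326 / (50) = 85663/25 s.
Target frame: (85663/25) × (60) = 1027956/5 ≈ 205591.200 → 205591.

frame 205591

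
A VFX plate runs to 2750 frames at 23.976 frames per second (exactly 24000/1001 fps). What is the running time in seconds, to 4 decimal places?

Running time = 2750 × 1001/24000 = 11011/96 s ≈ 114.6979 s.

114.6979 seconds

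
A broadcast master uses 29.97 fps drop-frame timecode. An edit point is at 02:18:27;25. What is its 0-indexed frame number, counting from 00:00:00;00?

As if non-drop at 30 labels/s: (2 × 3600 + 18 × 60 + 27) × 30 + 25 = 249235.
Minute boundaries passed: 138; those not divisible by 10: 138 − 13 = 125; dropped labels = 2 × 125 = 250.
Actual frame index = 249235 − 250 = 248985.

248985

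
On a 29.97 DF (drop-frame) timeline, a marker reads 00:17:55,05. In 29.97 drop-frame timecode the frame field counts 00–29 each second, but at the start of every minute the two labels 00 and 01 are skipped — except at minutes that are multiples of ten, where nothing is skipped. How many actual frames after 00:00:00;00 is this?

32223

As if non-drop at 30 labels/s: (0 × 3600 + 17 × 60 + 55) × 30 + 5 = 32255.
Minute boundaries passed: 17; those not divisible by 10: 17 − 1 = 16; dropped labels = 2 × 16 = 32.
Actual frame index = 32255 − 32 = 32223.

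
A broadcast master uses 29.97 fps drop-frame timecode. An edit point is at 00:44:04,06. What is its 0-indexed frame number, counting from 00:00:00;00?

79246

As if non-drop at 30 labels/s: (0 × 3600 + 44 × 60 + 4) × 30 + 6 = 79326.
Minute boundaries passed: 44; those not divisible by 10: 44 − 4 = 40; dropped labels = 2 × 40 = 80.
Actual frame index = 79326 − 80 = 79246.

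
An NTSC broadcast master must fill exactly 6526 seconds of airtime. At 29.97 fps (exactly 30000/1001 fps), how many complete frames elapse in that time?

Frames = 6526 × 30000/1001 = 15060000/77 ≈ 195584.4156.
Complete frames: 195584.

195584 frames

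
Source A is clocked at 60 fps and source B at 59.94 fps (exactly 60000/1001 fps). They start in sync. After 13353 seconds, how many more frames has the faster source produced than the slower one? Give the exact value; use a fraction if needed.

A emits 60 × 13353 = 801180 frames; B emits 60000/1001 × 13353 = 801180000/1001.
Difference = 801180/1001 frames (≈ 800.3796); B is behind A.

801180/1001 frames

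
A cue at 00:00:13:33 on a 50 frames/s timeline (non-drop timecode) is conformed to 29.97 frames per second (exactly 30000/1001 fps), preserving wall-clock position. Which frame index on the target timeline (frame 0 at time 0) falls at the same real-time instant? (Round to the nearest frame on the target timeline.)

frame 409

Source frame index: (0×3600 + 0×60 + 13) × 50 + 33 = 683.
Real time: 683 / (50) = 683/50 s.
Target frame: (683/50) × (30000/1001) = 409800/1001 ≈ 409.391 → 409.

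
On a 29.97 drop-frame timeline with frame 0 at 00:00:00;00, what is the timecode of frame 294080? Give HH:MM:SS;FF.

Each 10-minute DF block holds 10 × 60 × 30 − 9 × 2 = 17982 frames. 294080 ÷ 17982 → 16 full blocks, remainder 6368.
Within the partial block the first minute is 1800 frames and each further minute 1798, so 3 further minute boundaries passed. Total skipped labels = 18 × 16 + 2 × 3 = 294.
Non-drop label index = 294080 + 294 = 294374; at 30 labels/s that is 02:43:32:14, i.e. DF 02:43:32;14.

02:43:32;14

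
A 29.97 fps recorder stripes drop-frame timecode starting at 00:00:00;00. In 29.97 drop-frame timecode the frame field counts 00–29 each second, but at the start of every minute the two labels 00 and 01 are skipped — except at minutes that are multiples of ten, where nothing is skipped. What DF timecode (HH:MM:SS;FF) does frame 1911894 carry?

Ten DF minutes hold 17982 frames, so frame 1911894 lies in block 106 (frames 1906092–1924073) with 5802 frames into that block.
The block's first minute is 1800 frames and the rest 1798 each; 5802 frames reaches minute 3, so 106 × 18 + 3 × 2 = 1914 labels have been skipped so far.
Adding those back, label number 1911894 + 1914 = 1913808 at 30 labels/s is 63793 s + 18 f = 17 h 43 min 13 s frame 18, i.e. 17:43:13;18.

17:43:13;18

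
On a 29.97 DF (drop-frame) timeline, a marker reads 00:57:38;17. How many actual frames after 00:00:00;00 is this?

103653

As if non-drop at 30 labels/s: (0 × 3600 + 57 × 60 + 38) × 30 + 17 = 103757.
Minute boundaries passed: 57; those not divisible by 10: 57 − 5 = 52; dropped labels = 2 × 52 = 104.
Actual frame index = 103757 − 104 = 103653.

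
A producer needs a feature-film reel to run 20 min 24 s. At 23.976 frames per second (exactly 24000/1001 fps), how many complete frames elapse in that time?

20 min 24 s = 1224 s.
Frames = 1224 × 24000/1001 = 29376000/1001 ≈ 29346.6533.
Complete frames: 29346.

29346 frames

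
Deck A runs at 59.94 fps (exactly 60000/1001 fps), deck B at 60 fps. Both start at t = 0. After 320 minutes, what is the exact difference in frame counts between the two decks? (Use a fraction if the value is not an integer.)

1152000/1001 frames

320 min = 19200 s.
A emits 60000/1001 × 19200 = 1152000000/1001 frames; B emits 60 × 19200 = 1152000.
Difference = 1152000/1001 frames (≈ 1150.8492); B is ahead of A.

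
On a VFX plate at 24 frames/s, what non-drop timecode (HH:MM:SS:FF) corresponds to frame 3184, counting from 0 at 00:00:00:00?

00:02:12:16

3184 ÷ 24 = 132 full seconds, remainder 16 frames.
132 s = 0 h 2 min 12 s.
Timecode: 00:02:12:16.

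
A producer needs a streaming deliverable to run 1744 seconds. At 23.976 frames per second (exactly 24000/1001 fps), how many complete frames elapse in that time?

41814 frames

Frames = 1744 × 24000/1001 = 41856000/1001 ≈ 41814.1858.
Complete frames: 41814.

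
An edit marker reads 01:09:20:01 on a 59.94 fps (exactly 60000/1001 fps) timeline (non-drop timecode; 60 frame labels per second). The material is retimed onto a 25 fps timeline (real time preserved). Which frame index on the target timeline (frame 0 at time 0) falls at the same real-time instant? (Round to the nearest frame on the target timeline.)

Source frame index: (1×3600 + 9×60 + 20) × 60 + 1 = 249601.
Real time: 249601 / (60000/1001) = 249850601/60000 s.
Target frame: (249850601/60000) × (25) = 249850601/2400 ≈ 104104.417 → 104104.

frame 104104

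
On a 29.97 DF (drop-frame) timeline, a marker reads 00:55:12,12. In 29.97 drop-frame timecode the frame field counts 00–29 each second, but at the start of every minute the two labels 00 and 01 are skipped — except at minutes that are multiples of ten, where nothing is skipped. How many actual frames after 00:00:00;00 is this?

99272

As if non-drop at 30 labels/s: (0 × 3600 + 55 × 60 + 12) × 30 + 12 = 99372.
Minute boundaries passed: 55; those not divisible by 10: 55 − 5 = 50; dropped labels = 2 × 50 = 100.
Actual frame index = 99372 − 100 = 99272.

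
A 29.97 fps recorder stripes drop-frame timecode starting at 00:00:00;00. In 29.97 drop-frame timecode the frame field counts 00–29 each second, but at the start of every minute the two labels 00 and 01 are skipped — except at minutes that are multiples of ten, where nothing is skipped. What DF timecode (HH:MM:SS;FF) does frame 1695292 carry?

15:42:46;08

Ten DF minutes hold 17982 frames, so frame 1695292 lies in block 94 (frames 1690308–1708289) with 4984 frames into that block.
The block's first minute is 1800 frames and the rest 1798 each; 4984 frames reaches minute 2, so 94 × 18 + 2 × 2 = 1696 labels have been skipped so far.
Adding those back, label number 1695292 + 1696 = 1696988 at 30 labels/s is 56566 s + 8 f = 15 h 42 min 46 s frame 8, i.e. 15:42:46;08.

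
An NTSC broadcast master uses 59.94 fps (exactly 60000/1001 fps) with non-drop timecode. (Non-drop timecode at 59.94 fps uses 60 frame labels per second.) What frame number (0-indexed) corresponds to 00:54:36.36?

Total seconds to the label: (0 × 3600 + 54 × 60 + 36) = 3276.
Frame index = 3276 × 60 + 36 = 196596.

frame 196596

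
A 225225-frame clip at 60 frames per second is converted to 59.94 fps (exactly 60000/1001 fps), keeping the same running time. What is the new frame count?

225000 frames

Target frames = source frames × (target rate / source rate) = 225225 × (60000/1001)/(60) = 225225 × 1000/1001 = 225000.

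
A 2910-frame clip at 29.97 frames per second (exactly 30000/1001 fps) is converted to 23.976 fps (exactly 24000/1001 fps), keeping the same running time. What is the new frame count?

2328 frames

Target frames = source frames × (target rate / source rate) = 2910 × (24000/1001)/(30000/1001) = 2910 × 4/5 = 2328.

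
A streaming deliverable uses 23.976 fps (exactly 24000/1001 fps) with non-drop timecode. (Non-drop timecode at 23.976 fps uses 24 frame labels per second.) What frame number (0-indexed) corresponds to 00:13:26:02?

frame 19346

Total seconds to the label: (0 × 3600 + 13 × 60 + 26) = 806.
Frame index = 806 × 24 + 2 = 19346.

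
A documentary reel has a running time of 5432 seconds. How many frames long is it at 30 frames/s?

Frames = 5432 × 30 = 162960.

162960 frames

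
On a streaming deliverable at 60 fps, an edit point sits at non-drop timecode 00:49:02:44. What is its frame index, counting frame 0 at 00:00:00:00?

Total seconds to the label: (0 × 3600 + 49 × 60 + 2) = 2942.
Frame index = 2942 × 60 + 44 = 176564.

176564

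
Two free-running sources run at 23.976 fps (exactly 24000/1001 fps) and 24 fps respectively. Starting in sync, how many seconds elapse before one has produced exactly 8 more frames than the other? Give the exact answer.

1001/3 seconds

The gap grows by |24 − 24000/1001| = 24/1001 frames per second.
Time for a 8-frame gap: 8 ÷ (24/1001) = 1001/3 s.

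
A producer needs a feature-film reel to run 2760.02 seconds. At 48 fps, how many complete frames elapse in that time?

132480 frames

Frames = 2760.02 × 48 = 3312024/25 ≈ 132480.9600.
Complete frames: 132480.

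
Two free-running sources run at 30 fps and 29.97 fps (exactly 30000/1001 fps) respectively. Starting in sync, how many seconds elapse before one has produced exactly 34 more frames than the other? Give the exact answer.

17017/15 seconds

The gap grows by |30000/1001 − 30| = 30/1001 frames per second.
Time for a 34-frame gap: 34 ÷ (30/1001) = 17017/15 s.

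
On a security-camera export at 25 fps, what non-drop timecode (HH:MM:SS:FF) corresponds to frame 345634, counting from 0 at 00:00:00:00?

03:50:25:09

345634 ÷ 25 = 13825 full seconds, remainder 9 frames.
13825 s = 3 h 50 min 25 s.
Timecode: 03:50:25:09.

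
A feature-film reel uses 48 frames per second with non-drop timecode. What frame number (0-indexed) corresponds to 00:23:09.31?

Total seconds to the label: (0 × 3600 + 23 × 60 + 9) = 1389.
Frame index = 1389 × 48 + 31 = 66703.

66703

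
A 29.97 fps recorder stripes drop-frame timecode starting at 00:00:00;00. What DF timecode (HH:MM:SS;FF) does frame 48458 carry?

Ten DF minutes hold 17982 frames, so frame 48458 lies in block 2 (frames 35964–53945) with 12494 frames into that block.
The block's first minute is 1800 frames and the rest 1798 each; 12494 frames reaches minute 6, so 2 × 18 + 6 × 2 = 48 labels have been skipped so far.
Adding those back, label number 48458 + 48 = 48506 at 30 labels/s is 1616 s + 26 f = 0 h 26 min 56 s frame 26, i.e. 00:26:56;26.

00:26:56;26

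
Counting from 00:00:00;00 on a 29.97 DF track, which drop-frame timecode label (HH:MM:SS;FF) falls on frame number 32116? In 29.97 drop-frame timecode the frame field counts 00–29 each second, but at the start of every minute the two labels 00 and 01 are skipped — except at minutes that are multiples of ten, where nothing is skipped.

00:17:51;18

Ten DF minutes hold 17982 frames, so frame 32116 lies in block 1 (frames 17982–35963) with 14134 frames into that block.
The block's first minute is 1800 frames and the rest 1798 each; 14134 frames reaches minute 7, so 1 × 18 + 7 × 2 = 32 labels have been skipped so far.
Adding those back, label number 32116 + 32 = 32148 at 30 labels/s is 1071 s + 18 f = 0 h 17 min 51 s frame 18, i.e. 00:17:51;18.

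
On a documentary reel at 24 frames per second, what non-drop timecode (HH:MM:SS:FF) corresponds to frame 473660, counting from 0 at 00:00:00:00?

05:28:55:20

473660 ÷ 24 = 19735 full seconds, remainder 20 frames.
19735 s = 5 h 28 min 55 s.
Timecode: 05:28:55:20.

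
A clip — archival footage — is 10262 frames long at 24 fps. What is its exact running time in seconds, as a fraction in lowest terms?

Running time = 10262 ÷ (24) = 10262 × 1/24 = 5131/12 s.

5131/12 seconds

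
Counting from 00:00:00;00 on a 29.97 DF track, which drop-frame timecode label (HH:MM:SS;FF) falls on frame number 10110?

00:05:37;10

Ten DF minutes hold 17982 frames, so frame 10110 lies in block 0 (frames 0–17981) with 10110 frames into that block.
The block's first minute is 1800 frames and the rest 1798 each; 10110 frames reaches minute 5, so 0 × 18 + 5 × 2 = 10 labels have been skipped so far.
Adding those back, label number 10110 + 10 = 10120 at 30 labels/s is 337 s + 10 f = 0 h 5 min 37 s frame 10, i.e. 00:05:37;10.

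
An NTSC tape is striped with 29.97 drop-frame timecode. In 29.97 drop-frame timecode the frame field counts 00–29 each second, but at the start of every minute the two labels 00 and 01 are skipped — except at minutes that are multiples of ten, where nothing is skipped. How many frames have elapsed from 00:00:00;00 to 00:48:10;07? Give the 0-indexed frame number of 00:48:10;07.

Complete 10-minute blocks: 4, each 17982 frames → 71928.
Remaining 8 whole minutes in the current block: 1800 + 7 × 1798 = 14386 frames.
Within the current minute: 10 × 30 + 7 − 2 = 305 (labels ;00/;01 skipped at this minute). Total = 71928 + 14386 + 305 = 86619.

86619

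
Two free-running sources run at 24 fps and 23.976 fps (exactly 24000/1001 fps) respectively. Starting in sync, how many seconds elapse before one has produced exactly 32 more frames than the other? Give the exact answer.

The gap grows by |24000/1001 − 24| = 24/1001 frames per second.
Time for a 32-frame gap: 32 ÷ (24/1001) = 4004/3 s.

4004/3 seconds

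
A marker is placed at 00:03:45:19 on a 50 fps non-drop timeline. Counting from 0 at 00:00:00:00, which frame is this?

Total seconds to the label: (0 × 3600 + 3 × 60 + 45) = 225.
Frame index = 225 × 50 + 19 = 11269.

frame 11269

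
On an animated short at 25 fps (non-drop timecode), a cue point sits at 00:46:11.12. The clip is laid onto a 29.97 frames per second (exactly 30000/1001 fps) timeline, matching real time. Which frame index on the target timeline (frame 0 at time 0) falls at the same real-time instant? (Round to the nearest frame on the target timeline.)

Source frame index: (0×3600 + 46×60 + 11) × 25 + 12 = 69287.
Real time: 69287 / (25) = 69287/25 s.
Target frame: (69287/25) × (30000/1001) = 83144400/1001 ≈ 83061.339 → 83061.

frame 83061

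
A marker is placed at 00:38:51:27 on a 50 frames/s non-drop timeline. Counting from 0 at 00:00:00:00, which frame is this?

Total seconds to the label: (0 × 3600 + 38 × 60 + 51) = 2331.
Frame index = 2331 × 50 + 27 = 116577.

frame 116577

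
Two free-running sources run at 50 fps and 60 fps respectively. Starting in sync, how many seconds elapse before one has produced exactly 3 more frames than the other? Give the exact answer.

0.3 seconds

The gap grows by |60 − 50| = 10 frames per second.
Time for a 3-frame gap: 3 ÷ (10) = 0.3 s.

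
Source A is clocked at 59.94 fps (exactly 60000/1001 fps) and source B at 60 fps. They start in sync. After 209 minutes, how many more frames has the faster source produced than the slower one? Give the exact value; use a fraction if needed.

68400/91 frames

209 min = 12540 s.
A emits 60000/1001 × 12540 = 68400000/91 frames; B emits 60 × 12540 = 752400.
Difference = 68400/91 frames (≈ 751.6484); B is ahead of A.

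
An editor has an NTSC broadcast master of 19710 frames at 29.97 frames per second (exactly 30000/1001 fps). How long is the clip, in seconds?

657.657 seconds

Running time = 19710 / (30000/1001) = 657.657 s.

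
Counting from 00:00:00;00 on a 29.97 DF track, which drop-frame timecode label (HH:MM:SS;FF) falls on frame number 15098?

Ten DF minutes hold 17982 frames, so frame 15098 lies in block 0 (frames 0–17981) with 15098 frames into that block.
The block's first minute is 1800 frames and the rest 1798 each; 15098 frames reaches minute 8, so 0 × 18 + 8 × 2 = 16 labels have been skipped so far.
Adding those back, label number 15098 + 16 = 15114 at 30 labels/s is 503 s + 24 f = 0 h 8 min 23 s frame 24, i.e. 00:08:23;24.

00:08:23;24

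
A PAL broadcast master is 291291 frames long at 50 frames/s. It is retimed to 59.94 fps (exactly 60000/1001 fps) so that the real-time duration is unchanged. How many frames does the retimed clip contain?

349200 frames

Target frames = source frames × (target rate / source rate) = 291291 × (60000/1001)/(50) = 291291 × 1200/1001 = 349200.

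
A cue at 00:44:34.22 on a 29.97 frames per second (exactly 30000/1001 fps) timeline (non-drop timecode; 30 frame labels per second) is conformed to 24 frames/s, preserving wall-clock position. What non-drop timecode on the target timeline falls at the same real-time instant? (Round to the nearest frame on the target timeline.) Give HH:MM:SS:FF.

00:44:37:10

Source frame index: (0×3600 + 44×60 + 34) × 30 + 22 = 80242.
Real time: 80242 / (30000/1001) = 40161121/15000 s.
Target frame: (40161121/15000) × (24) = 40161121/625 ≈ 64257.794 → 64258.
At 24 labels/s: frame 64258 → 00:44:37:10.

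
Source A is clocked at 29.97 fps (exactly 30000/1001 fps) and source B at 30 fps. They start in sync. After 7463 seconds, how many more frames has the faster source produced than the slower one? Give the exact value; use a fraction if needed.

223890/1001 frames

A emits 30000/1001 × 7463 = 223890000/1001 frames; B emits 30 × 7463 = 223890.
Difference = 223890/1001 frames (≈ 223.6663); B is ahead of A.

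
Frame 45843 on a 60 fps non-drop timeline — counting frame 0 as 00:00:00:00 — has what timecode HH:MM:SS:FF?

45843 ÷ 60 = 764 full seconds, remainder 3 frames.
764 s = 0 h 12 min 44 s.
Timecode: 00:12:44:03.

00:12:44:03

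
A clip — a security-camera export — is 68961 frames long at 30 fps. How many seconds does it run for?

2298.7 seconds

Running time = 68961 / (30) = 2298.7 s.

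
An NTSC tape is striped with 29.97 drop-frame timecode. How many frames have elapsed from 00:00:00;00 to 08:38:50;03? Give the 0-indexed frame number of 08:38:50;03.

Complete 10-minute blocks: 51, each 17982 frames → 917082.
Remaining 8 whole minutes in the current block: 1800 + 7 × 1798 = 14386 frames.
Within the current minute: 50 × 30 + 3 − 2 = 1501 (labels ;00/;01 skipped at this minute). Total = 917082 + 14386 + 1501 = 932969.

932969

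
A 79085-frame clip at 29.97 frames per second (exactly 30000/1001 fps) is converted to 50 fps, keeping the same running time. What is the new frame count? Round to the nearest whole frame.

Frames at target rate = 79085 × (50) / (30000/1001) = 15832817/120 ≈ 131940.142.
Nearest whole frame: 131940.

131940 frames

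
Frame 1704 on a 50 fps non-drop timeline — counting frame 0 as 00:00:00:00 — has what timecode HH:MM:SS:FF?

00:00:34:04

1704 ÷ 50 = 34 full seconds, remainder 4 frames.
34 s = 0 h 0 min 34 s.
Timecode: 00:00:34:04.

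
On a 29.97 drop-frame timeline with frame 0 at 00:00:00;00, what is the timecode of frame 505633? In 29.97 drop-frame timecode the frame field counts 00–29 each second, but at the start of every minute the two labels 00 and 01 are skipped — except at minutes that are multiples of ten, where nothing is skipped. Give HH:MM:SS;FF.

Each 10-minute DF block holds 10 × 60 × 30 − 9 × 2 = 17982 frames. 505633 ÷ 17982 → 28 full blocks, remainder 2137.
Within the partial block the first minute is 1800 frames and each further minute 1798, so 1 further minute boundary passed. Total skipped labels = 18 × 28 + 2 × 1 = 506.
Non-drop label index = 505633 + 506 = 506139; at 30 labels/s that is 04:41:11:09, i.e. DF 04:41:11;09.

04:41:11;09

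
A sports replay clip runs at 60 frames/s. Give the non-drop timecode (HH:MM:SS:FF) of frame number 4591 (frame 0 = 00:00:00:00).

4591 ÷ 60 = 76 full seconds, remainder 31 frames.
76 s = 0 h 1 min 16 s.
Timecode: 00:01:16:31.

00:01:16:31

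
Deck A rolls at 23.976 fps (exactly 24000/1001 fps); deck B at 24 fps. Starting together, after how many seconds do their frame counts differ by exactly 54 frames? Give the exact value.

The gap grows by |24 − 24000/1001| = 24/1001 frames per second.
Time for a 54-frame gap: 54 ÷ (24/1001) = 2252.25 s.

2252.25 seconds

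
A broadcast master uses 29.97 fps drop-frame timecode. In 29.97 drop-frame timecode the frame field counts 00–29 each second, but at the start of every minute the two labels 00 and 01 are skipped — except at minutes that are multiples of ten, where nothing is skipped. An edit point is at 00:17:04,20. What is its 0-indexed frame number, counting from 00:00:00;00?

As if non-drop at 30 labels/s: (0 × 3600 + 17 × 60 + 4) × 30 + 20 = 30740.
Minute boundaries passed: 17; those not divisible by 10: 17 − 1 = 16; dropped labels = 2 × 16 = 32.
Actual frame index = 30740 − 32 = 30708.

30708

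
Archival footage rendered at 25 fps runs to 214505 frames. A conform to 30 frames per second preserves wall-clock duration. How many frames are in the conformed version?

Target frames = source frames × (target rate / source rate) = 214505 × (30)/(25) = 214505 × 6/5 = 257406.

257406 frames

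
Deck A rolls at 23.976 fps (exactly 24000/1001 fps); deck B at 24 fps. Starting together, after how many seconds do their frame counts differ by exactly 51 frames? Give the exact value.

2127.125 seconds

The gap grows by |24 − 24000/1001| = 24/1001 frames per second.
Time for a 51-frame gap: 51 ÷ (24/1001) = 2127.125 s.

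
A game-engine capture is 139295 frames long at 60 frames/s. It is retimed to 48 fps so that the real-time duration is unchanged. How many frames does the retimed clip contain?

Target frames = source frames × (target rate / source rate) = 139295 × (48)/(60) = 139295 × 4/5 = 111436.

111436 frames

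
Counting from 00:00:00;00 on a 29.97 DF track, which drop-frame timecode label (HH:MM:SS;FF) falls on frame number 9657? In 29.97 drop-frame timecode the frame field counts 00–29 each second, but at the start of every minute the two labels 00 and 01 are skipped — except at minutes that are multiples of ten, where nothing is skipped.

00:05:22;07

Each 10-minute DF block holds 10 × 60 × 30 − 9 × 2 = 17982 frames. 9657 ÷ 17982 → 0 full blocks, remainder 9657.
Within the partial block the first minute is 1800 frames and each further minute 1798, so 5 further minute boundaries passed. Total skipped labels = 18 × 0 + 2 × 5 = 10.
Non-drop label index = 9657 + 10 = 9667; at 30 labels/s that is 00:05:22:07, i.e. DF 00:05:22;07.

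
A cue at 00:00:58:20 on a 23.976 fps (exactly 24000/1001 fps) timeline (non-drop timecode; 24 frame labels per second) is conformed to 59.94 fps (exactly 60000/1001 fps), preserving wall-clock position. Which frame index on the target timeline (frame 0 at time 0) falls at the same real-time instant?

frame 3530

Source frame index: (0×3600 + 0×60 + 58) × 24 + 20 = 1412.
Real time: 1412 / (24000/1001) = 353353/6000 s.
Target frame: (353353/6000) × (60000/1001) = 3530.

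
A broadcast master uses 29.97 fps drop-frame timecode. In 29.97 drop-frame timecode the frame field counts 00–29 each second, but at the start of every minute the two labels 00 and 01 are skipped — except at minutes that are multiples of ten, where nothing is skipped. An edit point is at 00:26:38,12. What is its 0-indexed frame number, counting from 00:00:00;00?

47904

Complete 10-minute blocks: 2, each 17982 frames → 35964.
Remaining 6 whole minutes in the current block: 1800 + 5 × 1798 = 10790 frames.
Within the current minute: 38 × 30 + 12 − 2 = 1150 (labels ;00/;01 skipped at this minute). Total = 35964 + 10790 + 1150 = 47904.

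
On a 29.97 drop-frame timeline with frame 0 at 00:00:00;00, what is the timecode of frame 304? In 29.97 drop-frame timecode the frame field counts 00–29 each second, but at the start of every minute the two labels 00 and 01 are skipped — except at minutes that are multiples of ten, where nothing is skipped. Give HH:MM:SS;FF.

Each 10-minute DF block holds 10 × 60 × 30 − 9 × 2 = 17982 frames. 304 ÷ 17982 → 0 full blocks, remainder 304.
Within the partial block the first minute is 1800 frames and each further minute 1798, so 0 further minute boundaries passed. Total skipped labels = 18 × 0 + 2 × 0 = 0.
Non-drop label index = 304 + 0 = 304; at 30 labels/s that is 00:00:10:04, i.e. DF 00:00:10;04.

00:00:10;04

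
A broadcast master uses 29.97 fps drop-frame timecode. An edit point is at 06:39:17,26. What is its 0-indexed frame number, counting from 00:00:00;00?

As if non-drop at 30 labels/s: (6 × 3600 + 39 × 60 + 17) × 30 + 26 = 718736.
Minute boundaries passed: 399; those not divisible by 10: 399 − 39 = 360; dropped labels = 2 × 360 = 720.
Actual frame index = 718736 − 720 = 718016.

718016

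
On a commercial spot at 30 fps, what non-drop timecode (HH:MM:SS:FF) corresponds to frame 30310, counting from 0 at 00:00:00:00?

30310 ÷ 30 = 1010 full seconds, remainder 10 frames.
1010 s = 0 h 16 min 50 s.
Timecode: 00:16:50:10.

00:16:50:10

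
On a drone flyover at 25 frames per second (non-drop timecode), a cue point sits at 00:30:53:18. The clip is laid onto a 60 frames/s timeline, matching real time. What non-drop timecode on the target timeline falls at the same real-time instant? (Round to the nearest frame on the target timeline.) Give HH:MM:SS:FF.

00:30:53:43

Source frame index: (0×3600 + 30×60 + 53) × 25 + 18 = 46343.
Real time: 46343 / (25) = 46343/25 s.
Target frame: (46343/25) × (60) = 556116/5 ≈ 111223.200 → 111223.
At 60 labels/s: frame 111223 → 00:30:53:43.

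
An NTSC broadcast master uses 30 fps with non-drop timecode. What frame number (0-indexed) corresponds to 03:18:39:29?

Total seconds to the label: (3 × 3600 + 18 × 60 + 39) = 11919.
Frame index = 11919 × 30 + 29 = 357599.

frame 357599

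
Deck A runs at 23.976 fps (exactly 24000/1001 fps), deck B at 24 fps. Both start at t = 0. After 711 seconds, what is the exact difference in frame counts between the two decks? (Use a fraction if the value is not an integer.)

17064/1001 frames

A emits 24000/1001 × 711 = 17064000/1001 frames; B emits 24 × 711 = 17064.
Difference = 17064/1001 frames (≈ 17.0470); B is ahead of A.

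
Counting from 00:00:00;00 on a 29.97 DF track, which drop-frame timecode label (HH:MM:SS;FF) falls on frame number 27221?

00:15:08;09

Ten DF minutes hold 17982 frames, so frame 27221 lies in block 1 (frames 17982–35963) with 9239 frames into that block.
The block's first minute is 1800 frames and the rest 1798 each; 9239 frames reaches minute 5, so 1 × 18 + 5 × 2 = 28 labels have been skipped so far.
Adding those back, label number 27221 + 28 = 27249 at 30 labels/s is 908 s + 9 f = 0 h 15 min 8 s frame 9, i.e. 00:15:08;09.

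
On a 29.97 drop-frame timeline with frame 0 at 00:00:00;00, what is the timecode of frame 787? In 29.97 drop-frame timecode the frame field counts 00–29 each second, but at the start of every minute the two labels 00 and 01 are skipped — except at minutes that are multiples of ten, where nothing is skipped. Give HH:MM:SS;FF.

Ten DF minutes hold 17982 frames, so frame 787 lies in block 0 (frames 0–17981) with 787 frames into that block.
The block's first minute is 1800 frames and the rest 1798 each; 787 frames reaches minute 0, so 0 × 18 + 0 × 2 = 0 labels have been skipped so far.
Adding those back, label number 787 + 0 = 787 at 30 labels/s is 26 s + 7 f = 0 h 0 min 26 s frame 7, i.e. 00:00:26;07.

00:00:26;07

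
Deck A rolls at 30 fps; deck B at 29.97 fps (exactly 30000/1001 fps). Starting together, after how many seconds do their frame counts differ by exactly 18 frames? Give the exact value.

600.6 seconds

The gap grows by |30000/1001 − 30| = 30/1001 frames per second.
Time for a 18-frame gap: 18 ÷ (30/1001) = 600.6 s.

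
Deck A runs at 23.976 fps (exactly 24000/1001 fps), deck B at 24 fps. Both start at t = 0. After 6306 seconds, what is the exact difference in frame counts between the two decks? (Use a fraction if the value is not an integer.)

A emits 24000/1001 × 6306 = 151344000/1001 frames; B emits 24 × 6306 = 151344.
Difference = 151344/1001 frames (≈ 151.1928); B is ahead of A.

151344/1001 frames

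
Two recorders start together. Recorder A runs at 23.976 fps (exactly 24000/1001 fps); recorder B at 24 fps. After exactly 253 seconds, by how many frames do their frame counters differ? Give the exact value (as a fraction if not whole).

A emits 24000/1001 × 253 = 552000/91 frames; B emits 24 × 253 = 6072.
Difference = 552/91 frames (≈ 6.0659); B is ahead of A.

552/91 frames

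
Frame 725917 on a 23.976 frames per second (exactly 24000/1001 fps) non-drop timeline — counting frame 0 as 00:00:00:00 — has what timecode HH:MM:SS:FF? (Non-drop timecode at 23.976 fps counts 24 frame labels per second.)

725917 ÷ 24 = 30246 full seconds, remainder 13 frames.
30246 s = 8 h 24 min 6 s.
Timecode: 08:24:06:13.

08:24:06:13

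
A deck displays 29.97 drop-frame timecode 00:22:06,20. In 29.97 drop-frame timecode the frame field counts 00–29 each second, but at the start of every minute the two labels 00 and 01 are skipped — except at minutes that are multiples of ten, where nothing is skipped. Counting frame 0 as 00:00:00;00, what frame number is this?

As if non-drop at 30 labels/s: (0 × 3600 + 22 × 60 + 6) × 30 + 20 = 39800.
Minute boundaries passed: 22; those not divisible by 10: 22 − 2 = 20; dropped labels = 2 × 20 = 40.
Actual frame index = 39800 − 40 = 39760.

39760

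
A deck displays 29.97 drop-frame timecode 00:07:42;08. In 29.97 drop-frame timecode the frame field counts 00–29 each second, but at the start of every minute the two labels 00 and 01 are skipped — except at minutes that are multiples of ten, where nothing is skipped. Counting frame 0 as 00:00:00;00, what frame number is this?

13854

Complete 10-minute blocks: 0, each 17982 frames → 0.
Remaining 7 whole minutes in the current block: 1800 + 6 × 1798 = 12588 frames.
Within the current minute: 42 × 30 + 8 − 2 = 1266 (labels ;00/;01 skipped at this minute). Total = 0 + 12588 + 1266 = 13854.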